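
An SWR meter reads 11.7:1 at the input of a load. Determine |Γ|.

|Γ| ≈ 0.843

|Γ| = (S − 1)/(S + 1) = (11.7 − 1)/(11.7 + 1) = 10.7/12.7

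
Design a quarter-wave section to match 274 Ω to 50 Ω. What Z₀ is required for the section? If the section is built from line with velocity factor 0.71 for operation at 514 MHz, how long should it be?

Z_qwt = √(Z_0·R_L) = √(50 × 274) = √13700
λ = 0.71·c/f = 0.414 m, so l = λ/4 = 0.104 m

Z_qwt ≈ 117 Ω; length ≈ 10.4 cm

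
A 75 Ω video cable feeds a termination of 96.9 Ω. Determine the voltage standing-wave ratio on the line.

VSWR ≈ 1.29

Γ = (96.9 − 75)/(96.9 + 75) = 0.127
VSWR = (1 + 0.127)/(1 − 0.127)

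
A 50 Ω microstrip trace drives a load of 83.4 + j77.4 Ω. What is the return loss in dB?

RL ≈ 5.25 dB

Γ = (33.4 + j77.4)/(133.4 + j77.4), |Γ| = 0.547
RL = −20·log₁₀|Γ| = −20·log₁₀(0.547)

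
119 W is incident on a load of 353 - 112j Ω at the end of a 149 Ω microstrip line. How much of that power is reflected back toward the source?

|Γ| = |(204 − j112)/(502 − j112)| = 0.452
|Γ|² = 0.205
P_refl = |Γ|²·P_inc = 24.4 W, P_del = (1 − |Γ|²)·P_inc = 94.6 W

P_reflected ≈ 24.4 W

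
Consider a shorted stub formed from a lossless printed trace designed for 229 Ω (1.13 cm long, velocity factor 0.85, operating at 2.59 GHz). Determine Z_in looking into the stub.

λ = v/f = 0.85·c / 2.59 GHz = 0.0985 m
βl = 2π·l/λ = 2π × 0.115 = 41.3°
tan(βl) = 0.879
For a shorted stub, Z_in = jZ_0·tan(βl)

Z_in ≈ +j201 Ω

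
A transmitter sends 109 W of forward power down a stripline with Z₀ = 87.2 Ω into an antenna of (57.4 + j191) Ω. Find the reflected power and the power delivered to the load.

|Γ| = |(-29.8 + j191)/(144.6 + j191)| = 0.807
|Γ|² = 0.651
P_refl = |Γ|²·P_inc = 71 W, P_del = (1 − |Γ|²)·P_inc = 38 W

P_reflected ≈ 71 W; P_delivered ≈ 38 W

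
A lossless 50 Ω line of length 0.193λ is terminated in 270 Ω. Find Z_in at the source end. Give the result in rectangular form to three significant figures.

βl = 2π × 0.193 = 69.5°
tan(βl) = tan(69.5°) = 2.67
Z_in = Z_0·(Z_L + jZ_0·tanβl)/(Z_0 + jZ_L·tanβl)
     = 50·(270 + j134)/(50 + j721)

Z_in ≈ 10.5 − j18 Ω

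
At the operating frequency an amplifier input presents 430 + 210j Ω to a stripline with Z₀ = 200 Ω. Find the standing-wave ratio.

Γ = (Z_L − Z_0)/(Z_L + Z_0) = (230 + j210)/(630 + j210)
|Γ| = 311/664 = 0.469
VSWR = (1 + |Γ|)/(1 − |Γ|) = 1.47/0.531

VSWR ≈ 2.77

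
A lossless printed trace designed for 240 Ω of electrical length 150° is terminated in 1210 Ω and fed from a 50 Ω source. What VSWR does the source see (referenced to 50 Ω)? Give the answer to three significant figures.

VSWR ≈ 18.6

tan(βl) = -0.577
Z_in = Z_0·(Z_L + jZ_0·tanβl)/(Z_0 + jZ_L·tanβl) = 170 + j357 Ω
Γ_s = (Z_in − Z_s)/(Z_in + Z_s) = (120 + j357)/(220 + j357), |Γ_s| = 0.898
VSWR = (1 + |Γ_s|)/(1 − |Γ_s|)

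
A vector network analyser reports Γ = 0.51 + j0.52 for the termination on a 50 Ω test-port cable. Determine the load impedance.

Z_L ≈ 46 + j102 Ω

Z_L = Z_0·(1 + Γ)/(1 − Γ) = 50·(1.51 + j0.52)/(0.49 − j0.52)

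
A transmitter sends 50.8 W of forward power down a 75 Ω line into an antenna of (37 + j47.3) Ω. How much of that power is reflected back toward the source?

P_reflected ≈ 12.7 W

|Γ| = |(-38 + j47.3)/(112 + j47.3)| = 0.499
|Γ|² = 0.249
P_refl = |Γ|²·P_inc = 12.7 W, P_del = (1 − |Γ|²)·P_inc = 38.1 W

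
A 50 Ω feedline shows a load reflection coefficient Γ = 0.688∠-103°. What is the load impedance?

Z_L ≈ 14.8 − j37.6 Ω

Z_L = Z_0·(1 + Γ)/(1 − Γ) = 50·(0.845 − j0.67)/(1.15 + j0.67)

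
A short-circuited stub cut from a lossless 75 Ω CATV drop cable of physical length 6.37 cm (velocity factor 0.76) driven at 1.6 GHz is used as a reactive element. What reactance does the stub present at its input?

X_in ≈ -25.9 Ω (capacitive)

λ = v/f = 0.76·c / 1.6 GHz = 0.142 m
βl = 2π·l/λ = 2π × 0.447 = 161°
tan(βl) = -0.346
For a short-circuited stub, Z_in = jZ_0·tan(βl)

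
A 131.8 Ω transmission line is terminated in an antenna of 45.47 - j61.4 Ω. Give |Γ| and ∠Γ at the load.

Γ ≈ 0.565 ∠ -125°

Γ = (Z_L − Z_0)/(Z_L + Z_0) = (-86.33 − j61.4)/(177.3 − j61.4)
|Γ| = 106/188 = 0.565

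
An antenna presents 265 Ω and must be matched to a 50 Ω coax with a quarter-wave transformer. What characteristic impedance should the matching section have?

Z_qwt ≈ 115 Ω

Z_qwt = √(Z_0·R_L) = √(50 × 265) = √13250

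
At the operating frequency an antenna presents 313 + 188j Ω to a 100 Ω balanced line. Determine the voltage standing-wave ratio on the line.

VSWR ≈ 4.35

Γ = (Z_L − Z_0)/(Z_L + Z_0) = (213 + j188)/(413 + j188)
|Γ| = 284/454 = 0.626
VSWR = (1 + |Γ|)/(1 − |Γ|) = 1.63/0.374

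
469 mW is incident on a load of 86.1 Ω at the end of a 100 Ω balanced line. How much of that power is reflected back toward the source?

Γ = (86.1 − 100)/(86.1 + 100) = -0.0747
|Γ|² = 0.00558
P_refl = |Γ|²·P_inc = 2.62 mW, P_del = (1 − |Γ|²)·P_inc = 466 mW

P_reflected ≈ 2.62 mW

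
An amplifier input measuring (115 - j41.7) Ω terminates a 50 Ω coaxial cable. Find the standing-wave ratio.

Γ = (Z_L − Z_0)/(Z_L + Z_0) = (65 − j41.7)/(165 − j41.7)
|Γ| = 77.2/170 = 0.454
VSWR = (1 + |Γ|)/(1 − |Γ|) = 1.45/0.546

VSWR ≈ 2.66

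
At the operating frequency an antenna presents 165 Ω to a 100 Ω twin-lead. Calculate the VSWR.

VSWR ≈ 1.65

For a purely resistive load, VSWR = R_L/Z_0 or Z_0/R_L (whichever > 1) = 165/100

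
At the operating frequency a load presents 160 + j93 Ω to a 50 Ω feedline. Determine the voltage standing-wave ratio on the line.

VSWR ≈ 4.36

Γ = (Z_L − Z_0)/(Z_L + Z_0) = (110 + j93)/(210 + j93)
|Γ| = 144/230 = 0.627
VSWR = (1 + |Γ|)/(1 − |Γ|) = 1.63/0.373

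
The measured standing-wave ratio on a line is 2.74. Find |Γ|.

|Γ| = (S − 1)/(S + 1) = (2.74 − 1)/(2.74 + 1) = 1.74/3.74

|Γ| ≈ 0.465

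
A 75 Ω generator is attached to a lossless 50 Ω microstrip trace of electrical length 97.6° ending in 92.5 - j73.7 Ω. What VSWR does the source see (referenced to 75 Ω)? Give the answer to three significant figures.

VSWR ≈ 4.46

tan(βl) = -7.49
Z_in = Z_0·(Z_L + jZ_0·tanβl)/(Z_0 + jZ_L·tanβl) = 18 + j19.7 Ω
Γ_s = (Z_in − Z_s)/(Z_in + Z_s) = (-57 + j19.7)/(93 + j19.7), |Γ_s| = 0.634
VSWR = (1 + |Γ_s|)/(1 − |Γ_s|)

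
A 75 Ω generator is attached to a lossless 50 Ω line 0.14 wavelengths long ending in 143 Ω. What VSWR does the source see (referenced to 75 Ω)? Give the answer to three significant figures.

βl = 2π × 0.14 = 50.4°
tan(βl) = 1.21
Z_in = Z_0·(Z_L + jZ_0·tanβl)/(Z_0 + jZ_L·tanβl) = 27.2 − j33.5 Ω
Γ_s = (Z_in − Z_s)/(Z_in + Z_s) = (-47.8 − j33.5)/(102 − j33.5), |Γ_s| = 0.543
VSWR = (1 + |Γ_s|)/(1 − |Γ_s|)

VSWR ≈ 3.38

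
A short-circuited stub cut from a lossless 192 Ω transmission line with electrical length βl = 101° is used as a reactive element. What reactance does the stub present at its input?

X_in ≈ -988 Ω (capacitive)

tan(βl) = -5.14
For a short-circuited stub, Z_in = jZ_0·tan(βl)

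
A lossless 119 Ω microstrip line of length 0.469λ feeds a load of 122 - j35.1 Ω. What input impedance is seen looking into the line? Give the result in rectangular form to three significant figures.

Z_in ≈ 137 − j32.9 Ω

βl = 2π × 0.469 = 169°
tan(βl) = tan(169°) = -0.197
Z_in = Z_0·(Z_L + jZ_0·tanβl)/(Z_0 + jZ_L·tanβl)
     = 119·(122 − j58.6)/(112 − j24.1)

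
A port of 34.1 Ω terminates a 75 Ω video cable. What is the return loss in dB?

Γ = (34.1 − 75)/(34.1 + 75) = -0.375
RL = −20·log₁₀|Γ| = −20·log₁₀(0.375)

RL ≈ 8.52 dB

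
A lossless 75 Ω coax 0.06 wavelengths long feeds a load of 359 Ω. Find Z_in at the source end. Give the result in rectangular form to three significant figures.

Z_in ≈ 90.4 − j142 Ω

βl = 2π × 0.06 = 21.6°
tan(βl) = tan(21.6°) = 0.396
Z_in = Z_0·(Z_L + jZ_0·tanβl)/(Z_0 + jZ_L·tanβl)
     = 75·(359 + j29.7)/(75 + j142)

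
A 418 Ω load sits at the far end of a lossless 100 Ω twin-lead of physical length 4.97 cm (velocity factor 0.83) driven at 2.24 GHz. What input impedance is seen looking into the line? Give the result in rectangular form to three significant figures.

λ = v/f = 0.83·c / 2.24 GHz = 0.111 m
βl = 2π·l/λ = 2π × 0.447 = 161°
tan(βl) = tan(161°) = -0.345
Z_in = Z_0·(Z_L + jZ_0·tanβl)/(Z_0 + jZ_L·tanβl)
     = 100·(418 − j34.5)/(100 − j144)

Z_in ≈ 152 + j184 Ω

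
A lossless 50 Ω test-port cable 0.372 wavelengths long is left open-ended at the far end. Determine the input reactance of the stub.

βl = 2π × 0.372 = 134°
tan(βl) = -1.04
For an open-ended stub, Z_in = −jZ_0·cot(βl) = −jZ_0/tan(βl)

X_in ≈ 48.1 Ω (inductive)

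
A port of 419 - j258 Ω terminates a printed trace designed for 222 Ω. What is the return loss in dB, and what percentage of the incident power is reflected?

Γ = (197 − j258)/(641 − j258), |Γ| = 0.47
RL = −20·log₁₀(0.47) = 6.56 dB
P_refl/P_inc = |Γ|² = 0.221

RL ≈ 6.56 dB; 22.1% of incident power reflected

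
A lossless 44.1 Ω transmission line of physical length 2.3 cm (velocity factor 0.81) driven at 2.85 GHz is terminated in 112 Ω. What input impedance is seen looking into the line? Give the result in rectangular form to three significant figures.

Z_in ≈ 17.6 + j4.64 Ω

λ = v/f = 0.81·c / 2.85 GHz = 0.0853 m
βl = 2π·l/λ = 2π × 0.27 = 97.1°
tan(βl) = tan(97.1°) = -8.02
Z_in = Z_0·(Z_L + jZ_0·tanβl)/(Z_0 + jZ_L·tanβl)
     = 44.1·(112 − j353)/(44.1 − j898)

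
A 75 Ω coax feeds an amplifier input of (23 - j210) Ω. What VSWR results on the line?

VSWR ≈ 29.1

Γ = (Z_L − Z_0)/(Z_L + Z_0) = (-52 − j210)/(98 − j210)
|Γ| = 216/232 = 0.934
VSWR = (1 + |Γ|)/(1 − |Γ|) = 1.93/0.0664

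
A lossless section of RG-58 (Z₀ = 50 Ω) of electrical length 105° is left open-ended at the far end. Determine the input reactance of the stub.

X_in ≈ 13.4 Ω (inductive)

tan(βl) = -3.73
For an open-ended stub, Z_in = −jZ_0·cot(βl) = −jZ_0/tan(βl)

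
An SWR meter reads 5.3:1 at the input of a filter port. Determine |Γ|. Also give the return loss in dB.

|Γ| ≈ 0.683; return loss ≈ 3.32 dB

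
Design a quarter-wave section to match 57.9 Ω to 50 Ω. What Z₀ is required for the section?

Z_qwt = √(Z_0·R_L) = √(50 × 57.9) = √2895

Z_qwt ≈ 53.8 Ω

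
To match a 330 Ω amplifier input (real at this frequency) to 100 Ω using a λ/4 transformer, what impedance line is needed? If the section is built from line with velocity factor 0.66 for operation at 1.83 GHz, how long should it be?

Z_qwt ≈ 182 Ω; length ≈ 2.7 cm

Z_qwt = √(Z_0·R_L) = √(100 × 330) = √33000
λ = 0.66·c/f = 0.108 m, so l = λ/4 = 0.027 m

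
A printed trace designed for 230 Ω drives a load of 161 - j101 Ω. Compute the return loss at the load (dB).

Γ = (-69 − j101)/(391 − j101), |Γ| = 0.303
RL = −20·log₁₀|Γ| = −20·log₁₀(0.303)

RL ≈ 10.4 dB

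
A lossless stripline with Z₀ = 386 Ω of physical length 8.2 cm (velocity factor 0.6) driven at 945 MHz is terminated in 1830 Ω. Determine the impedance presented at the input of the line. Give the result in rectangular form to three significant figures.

Z_in ≈ 378 + j656 Ω

λ = v/f = 0.6·c / 945 MHz = 0.19 m
βl = 2π·l/λ = 2π × 0.431 = 155°
tan(βl) = tan(155°) = -0.467
Z_in = Z_0·(Z_L + jZ_0·tanβl)/(Z_0 + jZ_L·tanβl)
     = 386·(1830 − j180)/(386 − j854)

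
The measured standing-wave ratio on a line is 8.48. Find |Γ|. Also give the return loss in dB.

|Γ| = (S − 1)/(S + 1) = (8.48 − 1)/(8.48 + 1) = 7.48/9.48
RL = −20·log₁₀|Γ| = −20·log₁₀(0.789)

|Γ| ≈ 0.789; return loss ≈ 2.06 dB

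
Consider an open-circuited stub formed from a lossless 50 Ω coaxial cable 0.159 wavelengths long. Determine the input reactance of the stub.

βl = 2π × 0.159 = 57.2°
tan(βl) = 1.55
For an open-circuited stub, Z_in = −jZ_0·cot(βl) = −jZ_0/tan(βl)

X_in ≈ -32.2 Ω (capacitive)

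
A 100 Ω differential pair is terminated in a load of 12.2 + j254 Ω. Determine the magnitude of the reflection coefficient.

|Γ| ≈ 0.968

Γ = (Z_L − Z_0)/(Z_L + Z_0) = (-87.8 + j254)/(112.2 + j254)
|Γ| = 269/278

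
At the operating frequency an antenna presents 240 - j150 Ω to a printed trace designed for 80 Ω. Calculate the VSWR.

VSWR ≈ 4.27

Γ = (Z_L − Z_0)/(Z_L + Z_0) = (160 − j150)/(320 − j150)
|Γ| = 219/353 = 0.621
VSWR = (1 + |Γ|)/(1 − |Γ|) = 1.62/0.379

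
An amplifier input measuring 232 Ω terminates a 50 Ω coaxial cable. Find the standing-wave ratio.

VSWR ≈ 4.64

Γ = (232 − 50)/(232 + 50) = 0.645
VSWR = (1 + 0.645)/(1 − 0.645)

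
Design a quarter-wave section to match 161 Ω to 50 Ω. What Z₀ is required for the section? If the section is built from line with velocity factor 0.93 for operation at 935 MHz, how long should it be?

Z_qwt ≈ 89.7 Ω; length ≈ 7.46 cm

Z_qwt = √(Z_0·R_L) = √(50 × 161) = √8050
λ = 0.93·c/f = 0.298 m, so l = λ/4 = 0.0746 m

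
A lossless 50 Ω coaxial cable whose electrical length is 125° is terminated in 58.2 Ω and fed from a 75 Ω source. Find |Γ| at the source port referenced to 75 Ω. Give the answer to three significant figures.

tan(βl) = -1.43
Z_in = Z_0·(Z_L + jZ_0·tanβl)/(Z_0 + jZ_L·tanβl) = 47 + j6.73 Ω
Γ_s = (Z_in − Z_s)/(Z_in + Z_s) = (-28 + j6.73)/(122 + j6.73), |Γ_s| = 0.236

|Γ| ≈ 0.236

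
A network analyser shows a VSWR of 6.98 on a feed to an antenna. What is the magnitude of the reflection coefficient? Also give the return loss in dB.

|Γ| ≈ 0.749; return loss ≈ 2.51 dB

|Γ| = (S − 1)/(S + 1) = (6.98 − 1)/(6.98 + 1) = 5.98/7.98
RL = −20·log₁₀|Γ| = −20·log₁₀(0.749)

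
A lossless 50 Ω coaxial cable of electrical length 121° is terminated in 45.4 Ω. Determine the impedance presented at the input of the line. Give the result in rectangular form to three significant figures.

tan(βl) = tan(121°) = -1.66
Z_in = Z_0·(Z_L + jZ_0·tanβl)/(Z_0 + jZ_L·tanβl)
     = 50·(45.4 − j83.2)/(50 − j75.6)

Z_in ≈ 52.1 − j4.45 Ω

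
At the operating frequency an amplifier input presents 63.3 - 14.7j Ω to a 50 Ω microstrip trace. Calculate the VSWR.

Γ = (Z_L − Z_0)/(Z_L + Z_0) = (13.3 − j14.7)/(113.3 − j14.7)
|Γ| = 19.8/114 = 0.174
VSWR = (1 + |Γ|)/(1 − |Γ|) = 1.17/0.826

VSWR ≈ 1.42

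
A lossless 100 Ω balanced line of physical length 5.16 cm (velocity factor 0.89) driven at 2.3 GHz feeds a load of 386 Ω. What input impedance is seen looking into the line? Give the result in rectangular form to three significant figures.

λ = v/f = 0.89·c / 2.3 GHz = 0.116 m
βl = 2π·l/λ = 2π × 0.444 = 160°
tan(βl) = tan(160°) = -0.364
Z_in = Z_0·(Z_L + jZ_0·tanβl)/(Z_0 + jZ_L·tanβl)
     = 100·(386 − j36.4)/(100 − j140)

Z_in ≈ 147 + j170 Ω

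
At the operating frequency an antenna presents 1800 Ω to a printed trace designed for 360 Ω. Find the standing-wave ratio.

Γ = (1800 − 360)/(1800 + 360) = 0.667
VSWR = (1 + 0.667)/(1 − 0.667)

VSWR ≈ 5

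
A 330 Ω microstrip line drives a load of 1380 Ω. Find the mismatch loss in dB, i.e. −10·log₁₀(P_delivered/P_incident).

mismatch loss ≈ 2.06 dB

Γ = (1380 − 330)/(1380 + 330) = 0.614
|Γ|² = 0.377, so P_del/P_inc = 1 − |Γ|² = 0.623
ML = −10·log₁₀(1 − |Γ|²)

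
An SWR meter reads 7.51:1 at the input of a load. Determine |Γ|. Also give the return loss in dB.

|Γ| = (S − 1)/(S + 1) = (7.51 − 1)/(7.51 + 1) = 6.51/8.51
RL = −20·log₁₀|Γ| = −20·log₁₀(0.765)

|Γ| ≈ 0.765; return loss ≈ 2.33 dB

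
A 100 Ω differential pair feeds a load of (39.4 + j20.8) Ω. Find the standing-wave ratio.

VSWR ≈ 2.67

Γ = (Z_L − Z_0)/(Z_L + Z_0) = (-60.6 + j20.8)/(139.4 + j20.8)
|Γ| = 64.1/141 = 0.455
VSWR = (1 + |Γ|)/(1 − |Γ|) = 1.45/0.545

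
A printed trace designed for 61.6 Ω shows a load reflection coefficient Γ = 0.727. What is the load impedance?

Z_L = Z_0·(1 + Γ)/(1 − Γ) = 61.6·(1.73)/(0.273)

Z_L ≈ 390 Ω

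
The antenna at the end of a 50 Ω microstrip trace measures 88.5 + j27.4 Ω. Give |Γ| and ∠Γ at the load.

Γ = (Z_L − Z_0)/(Z_L + Z_0) = (38.5 + j27.4)/(138.5 + j27.4)
|Γ| = 47.3/141 = 0.335

Γ ≈ 0.335 ∠ 24.2°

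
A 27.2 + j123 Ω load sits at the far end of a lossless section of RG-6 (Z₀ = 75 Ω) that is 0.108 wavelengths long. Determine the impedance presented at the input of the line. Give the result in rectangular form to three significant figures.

βl = 2π × 0.108 = 38.9°
tan(βl) = tan(38.9°) = 0.806
Z_in = Z_0·(Z_L + jZ_0·tanβl)/(Z_0 + jZ_L·tanβl)
     = 75·(27.2 + j183)/(-24.2 + j21.9)

Z_in ≈ 237 − j354 Ω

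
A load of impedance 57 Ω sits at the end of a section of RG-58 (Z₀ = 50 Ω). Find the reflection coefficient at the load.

Γ = 0.0654

Γ = (Z_L − Z_0)/(Z_L + Z_0) = (57 − 50)/(57 + 50) = 7/107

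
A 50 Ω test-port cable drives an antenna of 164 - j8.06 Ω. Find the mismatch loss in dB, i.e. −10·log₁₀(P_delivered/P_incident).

mismatch loss ≈ 1.46 dB

Γ = (114 − j8.06)/(214 − j8.06), |Γ| = 0.534
|Γ|² = 0.285, so P_del/P_inc = 1 − |Γ|² = 0.715
ML = −10·log₁₀(1 − |Γ|²)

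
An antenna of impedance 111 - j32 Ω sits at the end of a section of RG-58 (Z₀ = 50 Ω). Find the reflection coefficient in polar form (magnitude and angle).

Γ = (Z_L − Z_0)/(Z_L + Z_0) = (61 − j32)/(161 − j32)
|Γ| = 68.9/164 = 0.42

Γ ≈ 0.42 ∠ -16.4°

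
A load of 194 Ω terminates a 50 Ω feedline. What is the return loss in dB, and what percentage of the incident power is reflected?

Γ = (194 − 50)/(194 + 50) = 0.59
RL = −20·log₁₀(0.59) = 4.58 dB
P_refl/P_inc = |Γ|² = 0.348

RL ≈ 4.58 dB; 34.8% of incident power reflected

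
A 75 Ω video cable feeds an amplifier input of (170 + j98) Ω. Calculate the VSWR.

Γ = (Z_L − Z_0)/(Z_L + Z_0) = (95 + j98)/(245 + j98)
|Γ| = 136/264 = 0.517
VSWR = (1 + |Γ|)/(1 − |Γ|) = 1.52/0.483

VSWR ≈ 3.14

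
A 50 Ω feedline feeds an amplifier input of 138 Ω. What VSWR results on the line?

For a purely resistive load, VSWR = R_L/Z_0 or Z_0/R_L (whichever > 1) = 138/50

VSWR ≈ 2.76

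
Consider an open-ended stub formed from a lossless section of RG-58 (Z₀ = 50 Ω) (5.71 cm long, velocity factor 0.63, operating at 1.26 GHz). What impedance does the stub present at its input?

λ = v/f = 0.63·c / 1.26 GHz = 0.15 m
βl = 2π·l/λ = 2π × 0.381 = 137°
tan(βl) = -0.931
For an open-ended stub, Z_in = −jZ_0·cot(βl) = −jZ_0/tan(βl)

Z_in ≈ +j53.7 Ω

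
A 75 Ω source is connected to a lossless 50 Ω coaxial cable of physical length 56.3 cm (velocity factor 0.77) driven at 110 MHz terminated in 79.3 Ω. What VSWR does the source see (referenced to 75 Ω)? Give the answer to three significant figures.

VSWR ≈ 2.37

λ = v/f = 0.77·c / 110 MHz = 2.1 m
βl = 2π·l/λ = 2π × 0.268 = 96.5°
tan(βl) = -8.76
Z_in = Z_0·(Z_L + jZ_0·tanβl)/(Z_0 + jZ_L·tanβl) = 31.8 + j3.42 Ω
Γ_s = (Z_in − Z_s)/(Z_in + Z_s) = (-43.2 + j3.42)/(107 + j3.42), |Γ_s| = 0.406
VSWR = (1 + |Γ_s|)/(1 − |Γ_s|)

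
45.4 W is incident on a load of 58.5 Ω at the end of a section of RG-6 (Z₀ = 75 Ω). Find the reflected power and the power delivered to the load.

Γ = (58.5 − 75)/(58.5 + 75) = -0.124
|Γ|² = 0.0153
P_refl = |Γ|²·P_inc = 0.694 W, P_del = (1 − |Γ|²)·P_inc = 44.7 W

P_reflected ≈ 0.694 W; P_delivered ≈ 44.7 W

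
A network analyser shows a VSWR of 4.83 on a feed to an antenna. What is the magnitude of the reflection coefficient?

|Γ| ≈ 0.657

|Γ| = (S − 1)/(S + 1) = (4.83 − 1)/(4.83 + 1) = 3.83/5.83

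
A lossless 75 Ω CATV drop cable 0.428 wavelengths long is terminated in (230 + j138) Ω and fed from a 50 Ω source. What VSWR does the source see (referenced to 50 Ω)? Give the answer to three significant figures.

βl = 2π × 0.428 = 154°
tan(βl) = -0.486
Z_in = Z_0·(Z_L + jZ_0·tanβl)/(Z_0 + jZ_L·tanβl) = 48.9 + j92.1 Ω
Γ_s = (Z_in − Z_s)/(Z_in + Z_s) = (-1.06 + j92.1)/(98.9 + j92.1), |Γ_s| = 0.681
VSWR = (1 + |Γ_s|)/(1 − |Γ_s|)

VSWR ≈ 5.28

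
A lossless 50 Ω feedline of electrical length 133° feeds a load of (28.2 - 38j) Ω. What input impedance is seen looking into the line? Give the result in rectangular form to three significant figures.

Z_in ≈ 152 + j0.266 Ω

tan(βl) = tan(133°) = -1.07
Z_in = Z_0·(Z_L + jZ_0·tanβl)/(Z_0 + jZ_L·tanβl)
     = 50·(28.2 − j91.6)/(9.25 − j30.2)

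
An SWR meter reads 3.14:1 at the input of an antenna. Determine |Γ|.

|Γ| = (S − 1)/(S + 1) = (3.14 − 1)/(3.14 + 1) = 2.14/4.14

|Γ| ≈ 0.517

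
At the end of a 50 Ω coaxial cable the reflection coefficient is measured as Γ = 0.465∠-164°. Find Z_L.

Z_L = Z_0·(1 + Γ)/(1 − Γ) = 50·(0.553 − j0.128)/(1.45 + j0.128)

Z_L ≈ 18.6 − j6.07 Ω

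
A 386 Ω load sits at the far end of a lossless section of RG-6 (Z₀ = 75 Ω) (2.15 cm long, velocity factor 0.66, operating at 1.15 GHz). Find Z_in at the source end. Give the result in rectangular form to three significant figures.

Z_in ≈ 28.1 − j69.6 Ω

λ = v/f = 0.66·c / 1.15 GHz = 0.172 m
βl = 2π·l/λ = 2π × 0.125 = 45°
tan(βl) = tan(45°) = 0.998
Z_in = Z_0·(Z_L + jZ_0·tanβl)/(Z_0 + jZ_L·tanβl)
     = 75·(386 + j74.9)/(75 + j385)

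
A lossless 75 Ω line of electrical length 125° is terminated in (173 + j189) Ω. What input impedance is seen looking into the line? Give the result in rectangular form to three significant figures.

Z_in ≈ 16.4 + j29.6 Ω

tan(βl) = tan(125°) = -1.43
Z_in = Z_0·(Z_L + jZ_0·tanβl)/(Z_0 + jZ_L·tanβl)
     = 75·(173 + j81.9)/(345 − j247)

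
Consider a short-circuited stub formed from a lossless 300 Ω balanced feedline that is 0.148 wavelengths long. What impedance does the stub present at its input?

Z_in ≈ +j402 Ω

βl = 2π × 0.148 = 53.3°
tan(βl) = 1.34
For a short-circuited stub, Z_in = jZ_0·tan(βl)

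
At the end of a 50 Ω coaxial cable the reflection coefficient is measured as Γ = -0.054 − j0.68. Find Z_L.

Z_L = Z_0·(1 + Γ)/(1 − Γ) = 50·(0.946 − j0.68)/(1.05 + j0.68)

Z_L ≈ 17 − j43.2 Ω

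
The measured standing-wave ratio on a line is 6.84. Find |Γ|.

|Γ| = (S − 1)/(S + 1) = (6.84 − 1)/(6.84 + 1) = 5.84/7.84

|Γ| ≈ 0.745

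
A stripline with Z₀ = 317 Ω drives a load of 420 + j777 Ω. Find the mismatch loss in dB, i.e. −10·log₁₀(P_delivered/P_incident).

Γ = (103 + j777)/(737 + j777), |Γ| = 0.732
|Γ|² = 0.536, so P_del/P_inc = 1 − |Γ|² = 0.464
ML = −10·log₁₀(1 − |Γ|²)

mismatch loss ≈ 3.33 dB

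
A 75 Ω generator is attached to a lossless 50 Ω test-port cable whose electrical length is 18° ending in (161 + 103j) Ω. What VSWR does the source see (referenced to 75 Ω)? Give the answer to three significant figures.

VSWR ≈ 3.2

tan(βl) = 0.325
Z_in = Z_0·(Z_L + jZ_0·tanβl)/(Z_0 + jZ_L·tanβl) = 148 − j107 Ω
Γ_s = (Z_in − Z_s)/(Z_in + Z_s) = (72.8 − j107)/(223 − j107), |Γ_s| = 0.524
VSWR = (1 + |Γ_s|)/(1 − |Γ_s|)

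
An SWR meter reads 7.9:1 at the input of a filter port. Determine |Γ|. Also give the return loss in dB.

|Γ| ≈ 0.775; return loss ≈ 2.21 dB

|Γ| = (S − 1)/(S + 1) = (7.9 − 1)/(7.9 + 1) = 6.9/8.9
RL = −20·log₁₀|Γ| = −20·log₁₀(0.775)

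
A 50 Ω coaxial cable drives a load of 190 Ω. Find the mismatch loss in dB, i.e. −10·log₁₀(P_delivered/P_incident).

Γ = (190 − 50)/(190 + 50) = 0.583
|Γ|² = 0.34, so P_del/P_inc = 1 − |Γ|² = 0.66
ML = −10·log₁₀(1 − |Γ|²)

mismatch loss ≈ 1.81 dB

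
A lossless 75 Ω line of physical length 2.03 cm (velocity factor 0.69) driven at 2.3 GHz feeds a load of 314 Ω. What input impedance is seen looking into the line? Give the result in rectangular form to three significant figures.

λ = v/f = 0.69·c / 2.3 GHz = 0.09 m
βl = 2π·l/λ = 2π × 0.226 = 81.2°
tan(βl) = tan(81.2°) = 6.46
Z_in = Z_0·(Z_L + jZ_0·tanβl)/(Z_0 + jZ_L·tanβl)
     = 75·(314 + j484)/(75 + j2030)

Z_in ≈ 18.3 − j10.9 Ω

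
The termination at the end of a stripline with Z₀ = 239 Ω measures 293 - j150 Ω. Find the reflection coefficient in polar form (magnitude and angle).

Γ = (Z_L − Z_0)/(Z_L + Z_0) = (54 − j150)/(532 − j150)
|Γ| = 159/553 = 0.288

Γ ≈ 0.288 ∠ -54.5°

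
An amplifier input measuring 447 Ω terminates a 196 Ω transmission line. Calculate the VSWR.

VSWR ≈ 2.28

For a purely resistive load, VSWR = R_L/Z_0 or Z_0/R_L (whichever > 1) = 447/196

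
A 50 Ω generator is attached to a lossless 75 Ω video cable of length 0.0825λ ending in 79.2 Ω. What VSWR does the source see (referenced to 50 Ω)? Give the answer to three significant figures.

VSWR ≈ 1.55

βl = 2π × 0.0825 = 29.7°
tan(βl) = 0.57
Z_in = Z_0·(Z_L + jZ_0·tanβl)/(Z_0 + jZ_L·tanβl) = 77 − j3.61 Ω
Γ_s = (Z_in − Z_s)/(Z_in + Z_s) = (27 − j3.61)/(127 − j3.61), |Γ_s| = 0.215
VSWR = (1 + |Γ_s|)/(1 − |Γ_s|)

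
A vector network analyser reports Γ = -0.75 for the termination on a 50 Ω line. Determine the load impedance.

Z_L ≈ 7.14 Ω

Z_L = Z_0·(1 + Γ)/(1 − Γ) = 50·(0.25)/(1.75)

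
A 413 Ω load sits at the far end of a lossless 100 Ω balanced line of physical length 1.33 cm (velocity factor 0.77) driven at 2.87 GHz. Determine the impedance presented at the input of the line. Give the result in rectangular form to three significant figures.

λ = v/f = 0.77·c / 2.87 GHz = 0.0805 m
βl = 2π·l/λ = 2π × 0.165 = 59.5°
tan(βl) = tan(59.5°) = 1.7
Z_in = Z_0·(Z_L + jZ_0·tanβl)/(Z_0 + jZ_L·tanβl)
     = 100·(413 + j170)/(100 + j701)

Z_in ≈ 32 − j54.4 Ω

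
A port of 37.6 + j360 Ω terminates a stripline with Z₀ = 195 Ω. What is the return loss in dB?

RL ≈ 0.755 dB

Γ = (-157.4 + j360)/(232.6 + j360), |Γ| = 0.917
RL = −20·log₁₀|Γ| = −20·log₁₀(0.917)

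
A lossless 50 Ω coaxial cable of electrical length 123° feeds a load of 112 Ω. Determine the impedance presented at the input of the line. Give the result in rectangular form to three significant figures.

tan(βl) = tan(123°) = -1.54
Z_in = Z_0·(Z_L + jZ_0·tanβl)/(Z_0 + jZ_L·tanβl)
     = 50·(112 − j77)/(50 − j172)

Z_in ≈ 29.3 + j24 Ω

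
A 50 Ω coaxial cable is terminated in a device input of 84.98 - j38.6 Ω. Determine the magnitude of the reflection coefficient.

Γ = (Z_L − Z_0)/(Z_L + Z_0) = (34.98 − j38.6)/(135 − j38.6)
|Γ| = 52.1/140

|Γ| ≈ 0.371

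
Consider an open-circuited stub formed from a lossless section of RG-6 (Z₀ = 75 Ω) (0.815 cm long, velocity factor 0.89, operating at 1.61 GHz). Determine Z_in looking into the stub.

Z_in ≈ −j235 Ω

λ = v/f = 0.89·c / 1.61 GHz = 0.166 m
βl = 2π·l/λ = 2π × 0.0491 = 17.7°
tan(βl) = 0.319
For an open-circuited stub, Z_in = −jZ_0·cot(βl) = −jZ_0/tan(βl)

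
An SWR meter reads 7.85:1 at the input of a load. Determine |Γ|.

|Γ| = (S − 1)/(S + 1) = (7.85 − 1)/(7.85 + 1) = 6.85/8.85

|Γ| ≈ 0.774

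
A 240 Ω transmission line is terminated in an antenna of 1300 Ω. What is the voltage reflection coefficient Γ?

Γ = 0.688

Γ = (Z_L − Z_0)/(Z_L + Z_0) = (1300 − 240)/(1300 + 240) = 1060/1540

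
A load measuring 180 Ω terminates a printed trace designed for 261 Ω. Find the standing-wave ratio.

Γ = (180 − 261)/(180 + 261) = -0.184
VSWR = (1 + 0.184)/(1 − 0.184)

VSWR ≈ 1.45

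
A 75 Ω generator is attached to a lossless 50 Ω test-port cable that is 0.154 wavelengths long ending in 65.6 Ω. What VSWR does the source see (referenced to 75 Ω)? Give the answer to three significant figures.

VSWR ≈ 1.76

βl = 2π × 0.154 = 55.4°
tan(βl) = 1.45
Z_in = Z_0·(Z_L + jZ_0·tanβl)/(Z_0 + jZ_L·tanβl) = 44 − j11.3 Ω
Γ_s = (Z_in − Z_s)/(Z_in + Z_s) = (-31 − j11.3)/(119 − j11.3), |Γ_s| = 0.276
VSWR = (1 + |Γ_s|)/(1 − |Γ_s|)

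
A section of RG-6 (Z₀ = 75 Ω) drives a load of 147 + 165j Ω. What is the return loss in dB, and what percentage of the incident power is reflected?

RL ≈ 3.73 dB; 42.4% of incident power reflected

Γ = (72 + j165)/(222 + j165), |Γ| = 0.651
RL = −20·log₁₀(0.651) = 3.73 dB
P_refl/P_inc = |Γ|² = 0.424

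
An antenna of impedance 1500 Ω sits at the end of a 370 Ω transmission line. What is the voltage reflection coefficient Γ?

Γ = (Z_L − Z_0)/(Z_L + Z_0) = (1500 − 370)/(1500 + 370) = 1130/1870

Γ = 0.604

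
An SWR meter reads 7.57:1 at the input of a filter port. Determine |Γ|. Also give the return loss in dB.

|Γ| ≈ 0.767; return loss ≈ 2.31 dB

|Γ| = (S − 1)/(S + 1) = (7.57 − 1)/(7.57 + 1) = 6.57/8.57
RL = −20·log₁₀|Γ| = −20·log₁₀(0.767)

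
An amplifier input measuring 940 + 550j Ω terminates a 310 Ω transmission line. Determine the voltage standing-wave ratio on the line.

VSWR ≈ 4.16

Γ = (Z_L − Z_0)/(Z_L + Z_0) = (630 + j550)/(1250 + j550)
|Γ| = 836/1370 = 0.612
VSWR = (1 + |Γ|)/(1 − |Γ|) = 1.61/0.388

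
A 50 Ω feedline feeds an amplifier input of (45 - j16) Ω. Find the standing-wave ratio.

Γ = (Z_L − Z_0)/(Z_L + Z_0) = (-5 − j16)/(95 − j16)
|Γ| = 16.8/96.3 = 0.174
VSWR = (1 + |Γ|)/(1 − |Γ|) = 1.17/0.826

VSWR ≈ 1.42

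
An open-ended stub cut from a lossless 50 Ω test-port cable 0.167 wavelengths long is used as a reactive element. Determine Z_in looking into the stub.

Z_in ≈ −j28.7 Ω

βl = 2π × 0.167 = 60.1°
tan(βl) = 1.74
For an open-ended stub, Z_in = −jZ_0·cot(βl) = −jZ_0/tan(βl)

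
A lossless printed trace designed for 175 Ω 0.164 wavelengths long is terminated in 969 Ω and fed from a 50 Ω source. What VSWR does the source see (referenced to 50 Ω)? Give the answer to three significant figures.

βl = 2π × 0.164 = 59°
tan(βl) = 1.67
Z_in = Z_0·(Z_L + jZ_0·tanβl)/(Z_0 + jZ_L·tanβl) = 42.5 − j100 Ω
Γ_s = (Z_in − Z_s)/(Z_in + Z_s) = (-7.52 − j100)/(92.5 − j100), |Γ_s| = 0.738
VSWR = (1 + |Γ_s|)/(1 − |Γ_s|)

VSWR ≈ 6.62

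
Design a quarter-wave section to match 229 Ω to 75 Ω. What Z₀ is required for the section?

Z_qwt = √(Z_0·R_L) = √(75 × 229) = √17180

Z_qwt ≈ 131 Ω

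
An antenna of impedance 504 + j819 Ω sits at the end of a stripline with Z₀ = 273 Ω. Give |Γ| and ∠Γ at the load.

Γ ≈ 0.754 ∠ 27.7°

Γ = (Z_L − Z_0)/(Z_L + Z_0) = (231 + j819)/(777 + j819)
|Γ| = 851/1130 = 0.754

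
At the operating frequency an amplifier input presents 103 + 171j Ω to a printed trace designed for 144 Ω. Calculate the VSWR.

VSWR ≈ 3.82

Γ = (Z_L − Z_0)/(Z_L + Z_0) = (-41 + j171)/(247 + j171)
|Γ| = 176/300 = 0.585
VSWR = (1 + |Γ|)/(1 − |Γ|) = 1.59/0.415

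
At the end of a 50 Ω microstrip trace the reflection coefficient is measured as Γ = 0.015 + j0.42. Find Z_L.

Z_L = Z_0·(1 + Γ)/(1 − Γ) = 50·(1.01 + j0.42)/(0.985 − j0.42)

Z_L ≈ 35.9 + j36.6 Ω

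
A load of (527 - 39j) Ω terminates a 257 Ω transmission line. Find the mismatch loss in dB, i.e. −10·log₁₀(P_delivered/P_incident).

mismatch loss ≈ 0.559 dB

Γ = (270 − j39)/(784 − j39), |Γ| = 0.348
|Γ|² = 0.121, so P_del/P_inc = 1 − |Γ|² = 0.879
ML = −10·log₁₀(1 − |Γ|²)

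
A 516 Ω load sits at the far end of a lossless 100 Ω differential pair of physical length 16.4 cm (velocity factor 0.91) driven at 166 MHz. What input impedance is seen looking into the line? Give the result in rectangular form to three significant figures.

λ = v/f = 0.91·c / 166 MHz = 1.64 m
βl = 2π·l/λ = 2π × 0.0997 = 35.9°
tan(βl) = tan(35.9°) = 0.724
Z_in = Z_0·(Z_L + jZ_0·tanβl)/(Z_0 + jZ_L·tanβl)
     = 100·(516 + j72.4)/(100 + j374)

Z_in ≈ 52.6 − j124 Ω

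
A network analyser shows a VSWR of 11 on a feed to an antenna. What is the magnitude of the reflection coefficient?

|Γ| = (S − 1)/(S + 1) = (11 − 1)/(11 + 1) = 10/12

|Γ| ≈ 0.833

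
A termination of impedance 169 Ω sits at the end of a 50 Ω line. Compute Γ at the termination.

Γ = (Z_L − Z_0)/(Z_L + Z_0) = (169 − 50)/(169 + 50) = 119/219

Γ = 0.543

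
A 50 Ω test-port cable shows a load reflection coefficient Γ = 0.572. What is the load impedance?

Z_L = Z_0·(1 + Γ)/(1 − Γ) = 50·(1.57)/(0.428)

Z_L ≈ 184 Ω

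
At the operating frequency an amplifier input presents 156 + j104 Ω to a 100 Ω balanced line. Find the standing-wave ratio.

VSWR ≈ 2.49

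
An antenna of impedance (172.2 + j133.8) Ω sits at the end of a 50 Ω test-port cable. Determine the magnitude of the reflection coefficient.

|Γ| ≈ 0.699

Γ = (Z_L − Z_0)/(Z_L + Z_0) = (122.2 + j133.8)/(222.2 + j133.8)
|Γ| = 181/259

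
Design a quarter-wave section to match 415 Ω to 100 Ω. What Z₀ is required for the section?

Z_qwt = √(Z_0·R_L) = √(100 × 415) = √41500

Z_qwt ≈ 204 Ω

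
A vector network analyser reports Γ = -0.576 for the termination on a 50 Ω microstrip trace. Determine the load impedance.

Z_L ≈ 13.5 Ω

Z_L = Z_0·(1 + Γ)/(1 − Γ) = 50·(0.424)/(1.58)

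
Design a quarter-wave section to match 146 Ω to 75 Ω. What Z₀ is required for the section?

Z_qwt ≈ 105 Ω

Z_qwt = √(Z_0·R_L) = √(75 × 146) = √10950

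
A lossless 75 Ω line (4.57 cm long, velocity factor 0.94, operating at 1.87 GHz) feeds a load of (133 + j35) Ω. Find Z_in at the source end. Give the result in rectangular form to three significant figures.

Z_in ≈ 39.1 + j8.03 Ω

λ = v/f = 0.94·c / 1.87 GHz = 0.151 m
βl = 2π·l/λ = 2π × 0.303 = 109°
tan(βl) = tan(109°) = -2.89
Z_in = Z_0·(Z_L + jZ_0·tanβl)/(Z_0 + jZ_L·tanβl)
     = 75·(133 − j182)/(176 − j384)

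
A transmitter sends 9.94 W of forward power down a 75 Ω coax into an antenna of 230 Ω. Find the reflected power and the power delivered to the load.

Γ = (230 − 75)/(230 + 75) = 0.508
|Γ|² = 0.258
P_refl = |Γ|²·P_inc = 2.57 W, P_del = (1 − |Γ|²)·P_inc = 7.37 W

P_reflected ≈ 2.57 W; P_delivered ≈ 7.37 W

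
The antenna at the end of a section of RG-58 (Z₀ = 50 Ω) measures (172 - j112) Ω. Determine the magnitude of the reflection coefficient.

|Γ| ≈ 0.666

Γ = (Z_L − Z_0)/(Z_L + Z_0) = (122 − j112)/(222 − j112)
|Γ| = 166/249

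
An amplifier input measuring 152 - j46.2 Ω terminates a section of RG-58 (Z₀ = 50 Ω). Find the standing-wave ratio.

VSWR ≈ 3.35

Γ = (Z_L − Z_0)/(Z_L + Z_0) = (102 − j46.2)/(202 − j46.2)
|Γ| = 112/207 = 0.54
VSWR = (1 + |Γ|)/(1 − |Γ|) = 1.54/0.46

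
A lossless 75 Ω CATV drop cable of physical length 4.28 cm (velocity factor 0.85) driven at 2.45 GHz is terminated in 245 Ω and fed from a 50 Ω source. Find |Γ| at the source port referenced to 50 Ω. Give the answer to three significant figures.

|Γ| ≈ 0.613

λ = v/f = 0.85·c / 2.45 GHz = 0.104 m
βl = 2π·l/λ = 2π × 0.411 = 148°
tan(βl) = -0.624
Z_in = Z_0·(Z_L + jZ_0·tanβl)/(Z_0 + jZ_L·tanβl) = 66 + j87.8 Ω
Γ_s = (Z_in − Z_s)/(Z_in + Z_s) = (16 + j87.8)/(116 + j87.8), |Γ_s| = 0.613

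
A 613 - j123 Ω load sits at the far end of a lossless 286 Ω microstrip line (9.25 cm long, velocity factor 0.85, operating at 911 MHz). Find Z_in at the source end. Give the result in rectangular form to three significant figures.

λ = v/f = 0.85·c / 911 MHz = 0.28 m
βl = 2π·l/λ = 2π × 0.33 = 119°
tan(βl) = tan(119°) = -1.81
Z_in = Z_0·(Z_L + jZ_0·tanβl)/(Z_0 + jZ_L·tanβl)
     = 286·(613 − j640)/(63.8 − j1110)

Z_in ≈ 174 + j148 Ω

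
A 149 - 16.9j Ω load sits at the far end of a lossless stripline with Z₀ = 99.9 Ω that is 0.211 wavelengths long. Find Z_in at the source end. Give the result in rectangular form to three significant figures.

βl = 2π × 0.211 = 76°
tan(βl) = tan(76°) = 4
Z_in = Z_0·(Z_L + jZ_0·tanβl)/(Z_0 + jZ_L·tanβl)
     = 99.9·(149 + j383)/(167 + j596)

Z_in ≈ 66 − j6.44 Ω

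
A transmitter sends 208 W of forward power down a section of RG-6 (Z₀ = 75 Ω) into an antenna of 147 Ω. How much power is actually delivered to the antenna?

Γ = (147 − 75)/(147 + 75) = 0.324
|Γ|² = 0.105
P_refl = |Γ|²·P_inc = 21.9 W, P_del = (1 − |Γ|²)·P_inc = 186 W

P_delivered ≈ 186 W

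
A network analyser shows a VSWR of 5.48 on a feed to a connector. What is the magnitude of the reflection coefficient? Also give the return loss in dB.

|Γ| ≈ 0.691; return loss ≈ 3.21 dB

|Γ| = (S − 1)/(S + 1) = (5.48 − 1)/(5.48 + 1) = 4.48/6.48
RL = −20·log₁₀|Γ| = −20·log₁₀(0.691)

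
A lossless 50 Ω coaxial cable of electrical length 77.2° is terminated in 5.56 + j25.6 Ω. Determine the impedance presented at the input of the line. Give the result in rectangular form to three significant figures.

tan(βl) = tan(77.2°) = 4.4
Z_in = Z_0·(Z_L + jZ_0·tanβl)/(Z_0 + jZ_L·tanβl)
     = 50·(5.56 + j246)/(-62.7 + j24.5)

Z_in ≈ 62.5 − j172 Ω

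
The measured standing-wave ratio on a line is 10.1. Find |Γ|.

|Γ| ≈ 0.82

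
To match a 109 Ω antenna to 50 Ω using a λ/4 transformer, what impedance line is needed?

Z_qwt ≈ 73.8 Ω

Z_qwt = √(Z_0·R_L) = √(50 × 109) = √5450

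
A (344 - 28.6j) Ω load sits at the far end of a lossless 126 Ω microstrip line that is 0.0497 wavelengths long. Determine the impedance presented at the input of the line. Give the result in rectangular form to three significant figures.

Z_in ≈ 197 − j150 Ω

βl = 2π × 0.0497 = 17.9°
tan(βl) = tan(17.9°) = 0.323
Z_in = Z_0·(Z_L + jZ_0·tanβl)/(Z_0 + jZ_L·tanβl)
     = 126·(344 + j12.1)/(135 + j111)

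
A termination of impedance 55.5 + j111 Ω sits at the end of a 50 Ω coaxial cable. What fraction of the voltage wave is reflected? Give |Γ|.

Γ = (Z_L − Z_0)/(Z_L + Z_0) = (5.5 + j111)/(105.5 + j111)
|Γ| = 111/153

|Γ| ≈ 0.726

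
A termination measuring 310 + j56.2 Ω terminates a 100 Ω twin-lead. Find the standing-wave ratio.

VSWR ≈ 3.21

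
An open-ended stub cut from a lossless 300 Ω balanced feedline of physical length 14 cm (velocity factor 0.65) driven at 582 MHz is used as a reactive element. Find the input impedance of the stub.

Z_in ≈ +j529 Ω

λ = v/f = 0.65·c / 582 MHz = 0.335 m
βl = 2π·l/λ = 2π × 0.418 = 150°
tan(βl) = -0.568
For an open-ended stub, Z_in = −jZ_0·cot(βl) = −jZ_0/tan(βl)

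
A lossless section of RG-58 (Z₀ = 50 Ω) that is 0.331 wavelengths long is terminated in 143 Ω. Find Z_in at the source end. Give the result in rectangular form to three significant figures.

Z_in ≈ 22.1 + j23.6 Ω

βl = 2π × 0.331 = 119°
tan(βl) = tan(119°) = -1.79
Z_in = Z_0·(Z_L + jZ_0·tanβl)/(Z_0 + jZ_L·tanβl)
     = 50·(143 − j89.6)/(50 − j256)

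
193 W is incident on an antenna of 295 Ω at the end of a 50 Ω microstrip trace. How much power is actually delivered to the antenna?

Γ = (295 − 50)/(295 + 50) = 0.71
|Γ|² = 0.504
P_refl = |Γ|²·P_inc = 97.3 W, P_del = (1 − |Γ|²)·P_inc = 95.7 W

P_delivered ≈ 95.7 W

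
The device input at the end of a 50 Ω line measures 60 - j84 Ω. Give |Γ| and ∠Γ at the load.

Γ ≈ 0.611 ∠ -45.8°

Γ = (Z_L − Z_0)/(Z_L + Z_0) = (10 − j84)/(110 − j84)
|Γ| = 84.6/138 = 0.611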